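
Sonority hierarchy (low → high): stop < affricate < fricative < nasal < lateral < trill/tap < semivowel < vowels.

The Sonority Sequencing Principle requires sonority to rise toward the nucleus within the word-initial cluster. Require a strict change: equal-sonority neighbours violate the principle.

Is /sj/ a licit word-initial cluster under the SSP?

yes

/s/ — fricative, sonority 3.
/j/ — semivowel, sonority 7.
The profile 3-7 strictly rises, so the word-initial cluster satisfies the SSP.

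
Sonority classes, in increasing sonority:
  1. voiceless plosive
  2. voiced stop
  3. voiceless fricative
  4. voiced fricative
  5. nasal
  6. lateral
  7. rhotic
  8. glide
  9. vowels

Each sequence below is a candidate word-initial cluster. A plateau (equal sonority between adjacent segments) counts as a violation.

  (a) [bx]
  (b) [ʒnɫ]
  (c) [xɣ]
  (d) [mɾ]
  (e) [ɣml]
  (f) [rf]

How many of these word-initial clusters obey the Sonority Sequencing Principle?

5

(a) [bx]: profile 2-3 — obeys.
(b) [ʒnɫ]: profile 4-5-6 — obeys.
(c) [xɣ]: profile 3-4 — obeys.
(d) [mɾ]: profile 5-7 — obeys.
(e) [ɣml]: profile 4-5-6 — obeys.
(f) [rf]: profile 7-3 — violates.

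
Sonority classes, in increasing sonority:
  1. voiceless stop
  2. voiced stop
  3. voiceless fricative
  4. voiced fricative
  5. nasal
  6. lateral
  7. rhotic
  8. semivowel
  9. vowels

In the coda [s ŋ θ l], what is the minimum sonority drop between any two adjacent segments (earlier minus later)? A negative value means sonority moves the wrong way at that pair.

-3

/s/ — voiceless fricative, sonority 3.
/ŋ/ — nasal, sonority 5.
/θ/ — voiceless fricative, sonority 3.
/l/ — lateral, sonority 6.
/s/→/ŋ/: change -2.
/ŋ/→/θ/: change +2.
/θ/→/l/: change -3.
Minimum = -3.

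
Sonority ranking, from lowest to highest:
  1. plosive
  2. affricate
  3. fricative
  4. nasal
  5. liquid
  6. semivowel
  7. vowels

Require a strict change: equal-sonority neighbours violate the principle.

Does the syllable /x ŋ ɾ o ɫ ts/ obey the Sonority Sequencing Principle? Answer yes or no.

Onset: /x/ is a fricative (sonority 3), /ŋ/ is a nasal (sonority 4), /ɾ/ is a liquid (sonority 5); then the nucleus /o/ (sonority 7).
Onset profile 3-4-5-7 — rises to the nucleus.
Coda: /ɫ/ is a liquid (sonority 5), /ts/ is an affricate (sonority 2).
Coda profile 7-5-2 — falls from the nucleus.

yes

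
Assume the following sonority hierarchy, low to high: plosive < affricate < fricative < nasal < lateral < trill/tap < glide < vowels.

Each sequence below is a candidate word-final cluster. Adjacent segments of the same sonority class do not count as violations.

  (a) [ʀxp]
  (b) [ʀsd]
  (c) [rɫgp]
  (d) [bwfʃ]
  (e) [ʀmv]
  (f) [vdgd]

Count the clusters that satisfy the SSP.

(a) [ʀxp]: profile 6-3-1 — obeys.
(b) [ʀsd]: profile 6-3-1 — obeys.
(c) [rɫgp]: profile 6-5-1-1 — obeys.
(d) [bwfʃ]: profile 1-7-3-3 — violates.
(e) [ʀmv]: profile 6-4-3 — obeys.
(f) [vdgd]: profile 3-1-1-1 — obeys.

5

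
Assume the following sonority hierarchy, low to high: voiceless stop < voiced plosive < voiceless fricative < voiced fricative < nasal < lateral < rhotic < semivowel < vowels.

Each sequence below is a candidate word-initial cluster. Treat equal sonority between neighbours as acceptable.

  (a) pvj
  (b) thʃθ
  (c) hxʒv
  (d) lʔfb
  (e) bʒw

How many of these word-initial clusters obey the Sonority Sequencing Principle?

(a) 1-4-8 → obeys
(b) 1-3-3-3 → obeys
(c) 3-3-4-4 → obeys
(d) 6-1-3-2 → violates
(e) 2-4-8 → obeys

4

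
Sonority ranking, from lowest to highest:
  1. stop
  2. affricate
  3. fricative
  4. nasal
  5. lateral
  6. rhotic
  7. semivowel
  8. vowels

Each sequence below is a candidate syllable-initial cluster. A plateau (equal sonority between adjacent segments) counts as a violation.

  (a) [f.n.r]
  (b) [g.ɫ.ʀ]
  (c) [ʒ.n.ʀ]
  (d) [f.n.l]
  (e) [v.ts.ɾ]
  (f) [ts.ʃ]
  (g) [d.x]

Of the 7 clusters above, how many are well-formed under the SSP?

6

(a) 3-4-6 → obeys
(b) 1-5-6 → obeys
(c) 3-4-6 → obeys
(d) 3-4-5 → obeys
(e) 3-2-6 → violates
(f) 2-3 → obeys
(g) 1-3 → obeys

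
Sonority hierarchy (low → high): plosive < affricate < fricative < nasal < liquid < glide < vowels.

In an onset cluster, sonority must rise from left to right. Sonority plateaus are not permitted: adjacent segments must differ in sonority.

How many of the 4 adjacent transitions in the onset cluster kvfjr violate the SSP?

2

/k/ — plosive, sonority 1.
/v/ — fricative, sonority 3.
/f/ — fricative, sonority 3.
/j/ — glide, sonority 6.
/r/ — liquid, sonority 5.
/k/→/v/: 1→3 (rises) — ok.
/v/→/f/: 3→3 (plateau) — violation.
/f/→/j/: 3→6 (rises) — ok.
/j/→/r/: 6→5 (does not rise) — violation.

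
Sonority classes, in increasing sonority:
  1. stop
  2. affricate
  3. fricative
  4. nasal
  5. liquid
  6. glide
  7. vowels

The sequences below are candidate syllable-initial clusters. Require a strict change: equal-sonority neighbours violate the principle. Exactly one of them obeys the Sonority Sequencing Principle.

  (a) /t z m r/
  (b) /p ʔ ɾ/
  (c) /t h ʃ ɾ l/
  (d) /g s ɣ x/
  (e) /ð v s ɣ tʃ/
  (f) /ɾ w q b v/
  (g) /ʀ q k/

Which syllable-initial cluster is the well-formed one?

(a) sonority 1-3-4-5: well-formed.
(b) sonority 1-1-5: ill-formed.
(c) sonority 1-3-3-5-5: ill-formed.
(d) sonority 1-3-3-3: ill-formed.
(e) sonority 3-3-3-3-2: ill-formed.
(f) sonority 5-6-1-1-3: ill-formed.
(g) sonority 5-1-1: ill-formed.

a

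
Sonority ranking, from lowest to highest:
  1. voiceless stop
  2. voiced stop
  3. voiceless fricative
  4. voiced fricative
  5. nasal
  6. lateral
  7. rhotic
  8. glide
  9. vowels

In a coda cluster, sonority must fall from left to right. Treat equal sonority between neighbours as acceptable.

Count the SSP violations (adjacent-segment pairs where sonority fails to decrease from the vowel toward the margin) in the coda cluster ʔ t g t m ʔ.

2

/ʔ/: voiceless stop = 1.
/t/: voiceless stop = 1.
/g/: voiced stop = 2.
/t/: voiceless stop = 1.
/m/: nasal = 5.
/ʔ/: voiceless stop = 1.
/ʔ/→/t/: 1→1 (plateau, allowed) — ok.
/t/→/g/: 1→2 (does not fall) — violation.
/g/→/t/: 2→1 (falls) — ok.
/t/→/m/: 1→5 (does not fall) — violation.
/m/→/ʔ/: 5→1 (falls) — ok.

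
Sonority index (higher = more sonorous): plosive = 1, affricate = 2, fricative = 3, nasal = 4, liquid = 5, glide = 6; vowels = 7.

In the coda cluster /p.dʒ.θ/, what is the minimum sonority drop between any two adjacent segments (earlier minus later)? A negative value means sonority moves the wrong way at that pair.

/p/ is a plosive (sonority 1).
/dʒ/ is an affricate (sonority 2).
/θ/ is a fricative (sonority 3).
/p/→/dʒ/: change -1.
/dʒ/→/θ/: change -1.
Minimum = -1.

-1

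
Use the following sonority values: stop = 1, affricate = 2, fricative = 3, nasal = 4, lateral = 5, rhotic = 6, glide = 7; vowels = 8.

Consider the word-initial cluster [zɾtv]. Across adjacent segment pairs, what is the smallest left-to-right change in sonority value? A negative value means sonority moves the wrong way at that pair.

/z/ is a fricative (sonority 3).
/ɾ/ is a rhotic (sonority 6).
/t/ is a stop (sonority 1).
/v/ is a fricative (sonority 3).
/z/→/ɾ/: change +3.
/ɾ/→/t/: change -5.
/t/→/v/: change +2.
Minimum = -5.

-5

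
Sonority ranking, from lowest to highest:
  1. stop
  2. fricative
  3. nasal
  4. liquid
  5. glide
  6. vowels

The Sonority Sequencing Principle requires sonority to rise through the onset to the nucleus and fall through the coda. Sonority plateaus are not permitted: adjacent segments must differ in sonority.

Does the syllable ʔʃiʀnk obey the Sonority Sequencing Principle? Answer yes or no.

yes

Onset: /ʔ/ is a stop (sonority 1), /ʃ/ is a fricative (sonority 2); then the nucleus /i/ (sonority 6).
Onset profile 1-2-6 — rises to the nucleus.
Coda: /ʀ/ is a liquid (sonority 4), /n/ is a nasal (sonority 3), /k/ is a stop (sonority 1).
Coda profile 6-4-3-1 — falls from the nucleus.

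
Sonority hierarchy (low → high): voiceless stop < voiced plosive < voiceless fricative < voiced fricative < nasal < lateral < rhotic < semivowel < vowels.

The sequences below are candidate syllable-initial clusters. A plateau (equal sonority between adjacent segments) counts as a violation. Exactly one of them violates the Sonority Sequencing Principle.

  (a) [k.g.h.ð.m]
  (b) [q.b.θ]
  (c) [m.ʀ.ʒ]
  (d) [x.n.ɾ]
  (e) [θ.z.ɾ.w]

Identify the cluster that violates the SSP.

c

(a) 1-2-3-4-5 → obeys
(b) 1-2-3 → obeys
(c) 5-7-4 → violates
(d) 3-5-7 → obeys
(e) 3-4-7-8 → obeys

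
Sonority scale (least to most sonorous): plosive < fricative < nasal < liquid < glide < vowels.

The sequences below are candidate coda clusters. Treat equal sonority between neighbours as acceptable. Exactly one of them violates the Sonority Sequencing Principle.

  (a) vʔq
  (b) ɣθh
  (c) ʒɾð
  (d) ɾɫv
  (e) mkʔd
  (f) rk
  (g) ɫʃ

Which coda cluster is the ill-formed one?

c

(a) vʔq: profile 2-1-1 — obeys.
(b) ɣθh: profile 2-2-2 — obeys.
(c) ʒɾð: profile 2-4-2 — violates.
(d) ɾɫv: profile 4-4-2 — obeys.
(e) mkʔd: profile 3-1-1-1 — obeys.
(f) rk: profile 4-1 — obeys.
(g) ɫʃ: profile 4-2 — obeys.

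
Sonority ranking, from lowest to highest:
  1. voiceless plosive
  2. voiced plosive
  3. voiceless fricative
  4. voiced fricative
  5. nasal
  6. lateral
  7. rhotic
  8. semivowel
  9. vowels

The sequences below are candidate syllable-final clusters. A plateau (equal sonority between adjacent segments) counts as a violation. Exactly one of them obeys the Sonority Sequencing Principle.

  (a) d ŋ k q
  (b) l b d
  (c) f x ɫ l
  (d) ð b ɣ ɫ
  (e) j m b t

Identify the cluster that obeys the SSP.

e

(a) d ŋ k q: profile 2-5-1-1 — violates.
(b) l b d: profile 6-2-2 — violates.
(c) f x ɫ l: profile 3-3-6-6 — violates.
(d) ð b ɣ ɫ: profile 4-2-4-6 — violates.
(e) j m b t: profile 8-5-2-1 — obeys.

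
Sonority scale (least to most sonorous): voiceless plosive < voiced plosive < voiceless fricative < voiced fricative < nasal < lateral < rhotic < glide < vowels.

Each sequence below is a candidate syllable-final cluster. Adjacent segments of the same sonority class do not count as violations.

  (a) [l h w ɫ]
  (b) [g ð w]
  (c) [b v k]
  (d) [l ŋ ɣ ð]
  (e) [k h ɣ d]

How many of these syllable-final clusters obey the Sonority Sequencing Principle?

(a) sonority 6-3-8-6: ill-formed.
(b) sonority 2-4-8: ill-formed.
(c) sonority 2-4-1: ill-formed.
(d) sonority 6-5-4-4: well-formed.
(e) sonority 1-3-4-2: ill-formed.

1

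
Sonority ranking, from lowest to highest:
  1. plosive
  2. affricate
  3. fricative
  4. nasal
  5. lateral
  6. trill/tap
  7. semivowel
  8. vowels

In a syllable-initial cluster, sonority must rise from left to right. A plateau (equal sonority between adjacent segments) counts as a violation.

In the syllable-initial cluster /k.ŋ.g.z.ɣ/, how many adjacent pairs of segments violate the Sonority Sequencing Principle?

2

/k/ is a plosive (sonority 1).
/ŋ/ is a nasal (sonority 4).
/g/ is a plosive (sonority 1).
/z/ is a fricative (sonority 3).
/ɣ/ is a fricative (sonority 3).
/k/→/ŋ/: 1→4 (rises) — ok.
/ŋ/→/g/: 4→1 (does not rise) — violation.
/g/→/z/: 1→3 (rises) — ok.
/z/→/ɣ/: 3→3 (plateau) — violation.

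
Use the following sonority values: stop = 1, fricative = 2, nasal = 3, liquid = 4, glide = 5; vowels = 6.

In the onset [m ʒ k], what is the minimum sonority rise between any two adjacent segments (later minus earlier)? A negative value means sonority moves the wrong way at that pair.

/m/ — nasal, sonority 3.
/ʒ/ — fricative, sonority 2.
/k/ — stop, sonority 1.
/m/→/ʒ/: change -1.
/ʒ/→/k/: change -1.
Minimum = -1.

-1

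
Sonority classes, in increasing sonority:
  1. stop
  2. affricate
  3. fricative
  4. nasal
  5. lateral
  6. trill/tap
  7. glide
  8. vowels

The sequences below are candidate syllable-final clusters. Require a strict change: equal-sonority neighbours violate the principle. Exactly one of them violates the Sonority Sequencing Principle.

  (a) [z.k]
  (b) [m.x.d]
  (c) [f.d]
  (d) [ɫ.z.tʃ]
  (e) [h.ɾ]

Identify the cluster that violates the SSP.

e

(a) 3-1 → obeys
(b) 4-3-1 → obeys
(c) 3-1 → obeys
(d) 5-3-2 → obeys
(e) 3-6 → violates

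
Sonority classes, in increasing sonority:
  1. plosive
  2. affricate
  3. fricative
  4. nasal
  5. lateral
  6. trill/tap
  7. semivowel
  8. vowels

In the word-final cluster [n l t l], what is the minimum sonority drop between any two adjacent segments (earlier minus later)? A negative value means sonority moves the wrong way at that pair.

-4

/n/ is a nasal (sonority 4).
/l/ is a lateral (sonority 5).
/t/ is a plosive (sonority 1).
/l/ is a lateral (sonority 5).
/n/→/l/: change -1.
/l/→/t/: change +4.
/t/→/l/: change -4.
Minimum = -4.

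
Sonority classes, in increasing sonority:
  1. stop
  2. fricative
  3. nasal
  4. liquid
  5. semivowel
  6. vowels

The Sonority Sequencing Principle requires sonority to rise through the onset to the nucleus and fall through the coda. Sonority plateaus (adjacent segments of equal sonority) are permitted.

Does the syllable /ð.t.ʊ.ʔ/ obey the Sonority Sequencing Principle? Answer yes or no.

no

Onset: /ð/ is a fricative (sonority 2), /t/ is a stop (sonority 1); then the nucleus /ʊ/ (sonority 6).
Onset profile 2-1-6 — does not rise throughout.
Coda: /ʔ/ is a stop (sonority 1).
Coda profile 6-1 — falls from the nucleus.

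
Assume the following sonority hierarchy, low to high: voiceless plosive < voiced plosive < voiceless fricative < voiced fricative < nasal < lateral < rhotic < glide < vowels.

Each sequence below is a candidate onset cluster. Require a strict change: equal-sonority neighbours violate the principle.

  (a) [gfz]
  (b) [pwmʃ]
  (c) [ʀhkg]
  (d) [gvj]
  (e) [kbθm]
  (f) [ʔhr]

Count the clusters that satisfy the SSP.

4

(a) [gfz]: profile 2-3-4 — obeys.
(b) [pwmʃ]: profile 1-8-5-3 — violates.
(c) [ʀhkg]: profile 7-3-1-2 — violates.
(d) [gvj]: profile 2-4-8 — obeys.
(e) [kbθm]: profile 1-2-3-5 — obeys.
(f) [ʔhr]: profile 1-3-7 — obeys.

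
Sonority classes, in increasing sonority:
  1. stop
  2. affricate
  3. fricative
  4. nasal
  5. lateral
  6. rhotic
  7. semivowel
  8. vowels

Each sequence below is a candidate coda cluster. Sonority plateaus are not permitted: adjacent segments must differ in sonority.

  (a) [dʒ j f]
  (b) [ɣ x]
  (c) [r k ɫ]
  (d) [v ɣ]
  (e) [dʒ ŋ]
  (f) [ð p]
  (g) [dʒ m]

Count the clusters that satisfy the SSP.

(a) sonority 2-7-3: ill-formed.
(b) sonority 3-3: ill-formed.
(c) sonority 6-1-5: ill-formed.
(d) sonority 3-3: ill-formed.
(e) sonority 2-4: ill-formed.
(f) sonority 3-1: well-formed.
(g) sonority 2-4: ill-formed.

1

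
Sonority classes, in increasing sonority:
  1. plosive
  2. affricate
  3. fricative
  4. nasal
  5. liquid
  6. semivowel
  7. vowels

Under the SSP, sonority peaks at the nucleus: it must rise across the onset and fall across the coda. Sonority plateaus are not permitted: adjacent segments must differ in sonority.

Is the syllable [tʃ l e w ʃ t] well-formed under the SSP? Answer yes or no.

yes

Onset: /tʃ/ is an affricate (sonority 2), /l/ is a liquid (sonority 5); then the nucleus /e/ (sonority 7).
Onset profile 2-5-7 — rises to the nucleus.
Coda: /w/ is a semivowel (sonority 6), /ʃ/ is a fricative (sonority 3), /t/ is a plosive (sonority 1).
Coda profile 7-6-3-1 — falls from the nucleus.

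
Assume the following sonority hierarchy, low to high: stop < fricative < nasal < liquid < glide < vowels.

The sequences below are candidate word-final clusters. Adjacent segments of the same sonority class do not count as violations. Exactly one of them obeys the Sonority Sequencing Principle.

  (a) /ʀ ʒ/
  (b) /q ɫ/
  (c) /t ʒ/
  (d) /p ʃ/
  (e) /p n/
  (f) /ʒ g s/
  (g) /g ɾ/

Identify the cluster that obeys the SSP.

(a) /ʀ ʒ/: profile 4-2 — obeys.
(b) /q ɫ/: profile 1-4 — violates.
(c) /t ʒ/: profile 1-2 — violates.
(d) /p ʃ/: profile 1-2 — violates.
(e) /p n/: profile 1-3 — violates.
(f) /ʒ g s/: profile 2-1-2 — violates.
(g) /g ɾ/: profile 1-4 — violates.

a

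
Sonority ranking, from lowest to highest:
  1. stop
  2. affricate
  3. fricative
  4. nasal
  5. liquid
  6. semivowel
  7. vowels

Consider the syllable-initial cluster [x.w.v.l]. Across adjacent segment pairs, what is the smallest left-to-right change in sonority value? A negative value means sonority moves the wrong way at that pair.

/x/: fricative = 3.
/w/: semivowel = 6.
/v/: fricative = 3.
/l/: liquid = 5.
/x/→/w/: change +3.
/w/→/v/: change -3.
/v/→/l/: change +2.
Minimum = -3.

-3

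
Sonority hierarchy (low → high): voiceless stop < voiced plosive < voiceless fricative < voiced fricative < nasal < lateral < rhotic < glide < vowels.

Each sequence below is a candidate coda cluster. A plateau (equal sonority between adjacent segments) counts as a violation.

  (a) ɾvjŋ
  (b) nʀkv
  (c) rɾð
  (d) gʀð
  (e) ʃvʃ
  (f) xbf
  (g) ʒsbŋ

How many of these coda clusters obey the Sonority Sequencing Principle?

(a) ɾvjŋ: profile 7-4-8-5 — violates.
(b) nʀkv: profile 5-7-1-4 — violates.
(c) rɾð: profile 7-7-4 — violates.
(d) gʀð: profile 2-7-4 — violates.
(e) ʃvʃ: profile 3-4-3 — violates.
(f) xbf: profile 3-2-3 — violates.
(g) ʒsbŋ: profile 4-3-2-5 — violates.

0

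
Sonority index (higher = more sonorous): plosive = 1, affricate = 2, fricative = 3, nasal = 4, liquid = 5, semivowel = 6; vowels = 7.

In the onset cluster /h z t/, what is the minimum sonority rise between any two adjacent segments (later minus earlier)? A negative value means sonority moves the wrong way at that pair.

/h/ is a fricative (sonority 3).
/z/ is a fricative (sonority 3).
/t/ is a plosive (sonority 1).
/h/→/z/: change +0.
/z/→/t/: change -2.
Minimum = -2.

-2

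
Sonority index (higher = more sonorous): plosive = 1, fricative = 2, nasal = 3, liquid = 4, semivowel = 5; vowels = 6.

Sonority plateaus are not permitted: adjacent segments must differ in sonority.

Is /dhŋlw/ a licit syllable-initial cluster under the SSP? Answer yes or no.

/d/: plosive = 1.
/h/: fricative = 2.
/ŋ/: nasal = 3.
/l/: liquid = 4.
/w/: semivowel = 5.
The profile 1-2-3-4-5 strictly rises, so the syllable-initial cluster satisfies the SSP.

yes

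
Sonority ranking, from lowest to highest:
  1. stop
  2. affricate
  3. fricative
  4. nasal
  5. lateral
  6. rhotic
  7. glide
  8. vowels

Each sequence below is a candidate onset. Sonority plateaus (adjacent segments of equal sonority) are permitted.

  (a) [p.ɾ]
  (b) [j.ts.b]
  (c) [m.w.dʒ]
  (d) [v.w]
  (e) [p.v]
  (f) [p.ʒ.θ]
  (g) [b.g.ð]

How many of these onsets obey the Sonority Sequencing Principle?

5

(a) sonority 1-6: well-formed.
(b) sonority 7-2-1: ill-formed.
(c) sonority 4-7-2: ill-formed.
(d) sonority 3-7: well-formed.
(e) sonority 1-3: well-formed.
(f) sonority 1-3-3: well-formed.
(g) sonority 1-1-3: well-formed.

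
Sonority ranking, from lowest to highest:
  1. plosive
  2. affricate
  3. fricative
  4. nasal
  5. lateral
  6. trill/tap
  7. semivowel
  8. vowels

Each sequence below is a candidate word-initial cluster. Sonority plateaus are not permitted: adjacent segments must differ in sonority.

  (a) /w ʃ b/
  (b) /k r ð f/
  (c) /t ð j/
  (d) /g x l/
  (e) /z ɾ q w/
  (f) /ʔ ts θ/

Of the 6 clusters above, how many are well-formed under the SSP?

3

(a) /w ʃ b/: profile 7-3-1 — violates.
(b) /k r ð f/: profile 1-6-3-3 — violates.
(c) /t ð j/: profile 1-3-7 — obeys.
(d) /g x l/: profile 1-3-5 — obeys.
(e) /z ɾ q w/: profile 3-6-1-7 — violates.
(f) /ʔ ts θ/: profile 1-2-3 — obeys.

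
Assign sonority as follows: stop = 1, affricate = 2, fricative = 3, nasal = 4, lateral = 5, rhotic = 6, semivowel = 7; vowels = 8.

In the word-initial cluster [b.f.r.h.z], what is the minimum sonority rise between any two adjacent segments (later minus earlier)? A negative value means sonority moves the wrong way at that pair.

-3

/b/ — stop, sonority 1.
/f/ — fricative, sonority 3.
/r/ — rhotic, sonority 6.
/h/ — fricative, sonority 3.
/z/ — fricative, sonority 3.
/b/→/f/: change +2.
/f/→/r/: change +3.
/r/→/h/: change -3.
/h/→/z/: change +0.
Minimum = -3.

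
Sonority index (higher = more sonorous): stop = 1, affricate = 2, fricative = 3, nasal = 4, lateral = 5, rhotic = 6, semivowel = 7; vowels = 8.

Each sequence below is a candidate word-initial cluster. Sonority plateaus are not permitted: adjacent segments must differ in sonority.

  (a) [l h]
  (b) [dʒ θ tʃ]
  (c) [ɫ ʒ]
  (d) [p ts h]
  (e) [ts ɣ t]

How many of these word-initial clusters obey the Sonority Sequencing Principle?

(a) 5-3 → violates
(b) 2-3-2 → violates
(c) 5-3 → violates
(d) 1-2-3 → obeys
(e) 2-3-1 → violates

1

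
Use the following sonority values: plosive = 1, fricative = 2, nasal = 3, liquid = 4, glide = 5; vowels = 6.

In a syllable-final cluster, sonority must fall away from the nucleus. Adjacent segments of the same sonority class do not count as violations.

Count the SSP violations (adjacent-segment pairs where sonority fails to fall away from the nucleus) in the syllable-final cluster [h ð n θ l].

/h/ — fricative, sonority 2.
/ð/ — fricative, sonority 2.
/n/ — nasal, sonority 3.
/θ/ — fricative, sonority 2.
/l/ — liquid, sonority 4.
/h/→/ð/: 2→2 (plateau, allowed) — ok.
/ð/→/n/: 2→3 (does not fall) — violation.
/n/→/θ/: 3→2 (falls) — ok.
/θ/→/l/: 2→4 (does not fall) — violation.

2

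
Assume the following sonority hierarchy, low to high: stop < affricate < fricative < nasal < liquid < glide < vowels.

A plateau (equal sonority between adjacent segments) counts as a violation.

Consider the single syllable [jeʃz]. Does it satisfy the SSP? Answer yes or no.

Onset: /j/ is a glide (sonority 6); then the nucleus /e/ (sonority 7).
Onset profile 6-7 — rises to the nucleus.
Coda: /ʃ/ is a fricative (sonority 3), /z/ is a fricative (sonority 3).
Coda profile 7-3-3 — does not strictly fall throughout.

no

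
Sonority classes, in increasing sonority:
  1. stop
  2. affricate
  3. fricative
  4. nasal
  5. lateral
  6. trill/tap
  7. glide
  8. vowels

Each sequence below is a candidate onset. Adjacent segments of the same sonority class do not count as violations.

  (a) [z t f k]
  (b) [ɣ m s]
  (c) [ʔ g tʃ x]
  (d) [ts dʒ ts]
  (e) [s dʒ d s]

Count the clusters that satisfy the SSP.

(a) sonority 3-1-3-1: ill-formed.
(b) sonority 3-4-3: ill-formed.
(c) sonority 1-1-2-3: well-formed.
(d) sonority 2-2-2: well-formed.
(e) sonority 3-2-1-3: ill-formed.

2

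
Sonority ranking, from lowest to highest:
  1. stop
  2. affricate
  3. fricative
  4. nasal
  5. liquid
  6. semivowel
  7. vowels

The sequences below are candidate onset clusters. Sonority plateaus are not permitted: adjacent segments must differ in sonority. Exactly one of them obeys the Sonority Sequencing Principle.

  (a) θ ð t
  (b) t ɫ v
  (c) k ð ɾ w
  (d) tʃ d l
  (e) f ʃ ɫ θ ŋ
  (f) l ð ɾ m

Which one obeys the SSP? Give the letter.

c

(a) 3-3-1 → violates
(b) 1-5-3 → violates
(c) 1-3-5-6 → obeys
(d) 2-1-5 → violates
(e) 3-3-5-3-4 → violates
(f) 5-3-5-4 → violates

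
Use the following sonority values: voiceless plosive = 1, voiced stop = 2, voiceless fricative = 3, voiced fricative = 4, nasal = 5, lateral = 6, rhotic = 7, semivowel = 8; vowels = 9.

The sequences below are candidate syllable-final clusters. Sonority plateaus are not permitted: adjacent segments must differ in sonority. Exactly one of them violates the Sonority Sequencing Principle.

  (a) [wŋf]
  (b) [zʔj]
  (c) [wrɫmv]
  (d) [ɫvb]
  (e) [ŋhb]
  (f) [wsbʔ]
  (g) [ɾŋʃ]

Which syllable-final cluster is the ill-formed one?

b

(a) 8-5-3 → obeys
(b) 4-1-8 → violates
(c) 8-7-6-5-4 → obeys
(d) 6-4-2 → obeys
(e) 5-3-2 → obeys
(f) 8-3-2-1 → obeys
(g) 7-5-3 → obeys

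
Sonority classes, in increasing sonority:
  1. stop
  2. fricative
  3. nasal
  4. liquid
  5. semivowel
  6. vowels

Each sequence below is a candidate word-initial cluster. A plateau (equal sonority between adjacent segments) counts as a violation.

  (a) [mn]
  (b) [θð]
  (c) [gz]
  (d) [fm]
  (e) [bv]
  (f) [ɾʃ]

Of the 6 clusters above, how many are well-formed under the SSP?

3

(a) 3-3 → violates
(b) 2-2 → violates
(c) 1-2 → obeys
(d) 2-3 → obeys
(e) 1-2 → obeys
(f) 4-2 → violates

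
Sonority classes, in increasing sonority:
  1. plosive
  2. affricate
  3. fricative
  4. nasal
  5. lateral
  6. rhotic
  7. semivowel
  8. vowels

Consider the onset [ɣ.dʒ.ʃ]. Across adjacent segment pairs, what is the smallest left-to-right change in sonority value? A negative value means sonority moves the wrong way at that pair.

/ɣ/ is a fricative (sonority 3).
/dʒ/ is an affricate (sonority 2).
/ʃ/ is a fricative (sonority 3).
/ɣ/→/dʒ/: change -1.
/dʒ/→/ʃ/: change +1.
Minimum = -1.

-1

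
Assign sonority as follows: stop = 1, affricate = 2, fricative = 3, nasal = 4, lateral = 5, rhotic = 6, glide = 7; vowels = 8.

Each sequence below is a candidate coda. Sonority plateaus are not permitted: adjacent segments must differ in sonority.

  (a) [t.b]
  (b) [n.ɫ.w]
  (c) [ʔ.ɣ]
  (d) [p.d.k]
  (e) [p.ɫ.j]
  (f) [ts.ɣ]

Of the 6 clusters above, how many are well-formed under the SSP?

0

(a) [t.b]: profile 1-1 — violates.
(b) [n.ɫ.w]: profile 4-5-7 — violates.
(c) [ʔ.ɣ]: profile 1-3 — violates.
(d) [p.d.k]: profile 1-1-1 — violates.
(e) [p.ɫ.j]: profile 1-5-7 — violates.
(f) [ts.ɣ]: profile 2-3 — violates.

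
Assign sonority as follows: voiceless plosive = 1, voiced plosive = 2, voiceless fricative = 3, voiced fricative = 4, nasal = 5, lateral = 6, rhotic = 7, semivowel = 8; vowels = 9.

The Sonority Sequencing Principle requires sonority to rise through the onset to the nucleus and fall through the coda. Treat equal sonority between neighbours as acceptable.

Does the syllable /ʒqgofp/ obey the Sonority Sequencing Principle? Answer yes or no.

Onset: /ʒ/ is a voiced fricative (sonority 4), /q/ is a voiceless plosive (sonority 1), /g/ is a voiced plosive (sonority 2); then the nucleus /o/ (sonority 9).
Onset profile 4-1-2-9 — does not rise throughout.
Coda: /f/ is a voiceless fricative (sonority 3), /p/ is a voiceless plosive (sonority 1).
Coda profile 9-3-1 — falls from the nucleus.

no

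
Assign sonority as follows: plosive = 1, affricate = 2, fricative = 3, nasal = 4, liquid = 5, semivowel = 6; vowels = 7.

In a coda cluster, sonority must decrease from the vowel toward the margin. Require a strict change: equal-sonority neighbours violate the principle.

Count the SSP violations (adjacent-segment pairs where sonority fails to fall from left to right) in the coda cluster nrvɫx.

/n/ is a nasal (sonority 4).
/r/ is a liquid (sonority 5).
/v/ is a fricative (sonority 3).
/ɫ/ is a liquid (sonority 5).
/x/ is a fricative (sonority 3).
/n/→/r/: 4→5 (does not fall) — violation.
/r/→/v/: 5→3 (falls) — ok.
/v/→/ɫ/: 3→5 (does not fall) — violation.
/ɫ/→/x/: 5→3 (falls) — ok.

2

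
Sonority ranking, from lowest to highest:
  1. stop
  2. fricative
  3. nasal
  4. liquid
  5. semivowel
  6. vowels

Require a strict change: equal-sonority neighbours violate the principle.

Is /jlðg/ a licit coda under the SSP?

yes

/j/: semivowel = 5.
/l/: liquid = 4.
/ð/: fricative = 2.
/g/: stop = 1.
The profile 5-4-2-1 strictly falls, so the coda satisfies the SSP.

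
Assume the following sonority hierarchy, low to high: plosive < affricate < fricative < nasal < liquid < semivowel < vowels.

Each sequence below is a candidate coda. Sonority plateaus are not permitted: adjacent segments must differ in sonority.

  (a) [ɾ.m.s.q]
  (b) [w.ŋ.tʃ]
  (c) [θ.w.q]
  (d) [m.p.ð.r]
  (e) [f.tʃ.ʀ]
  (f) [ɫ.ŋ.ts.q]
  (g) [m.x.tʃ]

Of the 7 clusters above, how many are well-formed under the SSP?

4

(a) 5-4-3-1 → obeys
(b) 6-4-2 → obeys
(c) 3-6-1 → violates
(d) 4-1-3-5 → violates
(e) 3-2-5 → violates
(f) 5-4-2-1 → obeys
(g) 4-3-2 → obeys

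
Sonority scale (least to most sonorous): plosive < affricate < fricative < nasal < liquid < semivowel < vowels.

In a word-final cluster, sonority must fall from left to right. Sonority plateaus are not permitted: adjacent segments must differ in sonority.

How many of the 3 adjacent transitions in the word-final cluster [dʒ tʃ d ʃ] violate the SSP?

2

/dʒ/ — affricate, sonority 2.
/tʃ/ — affricate, sonority 2.
/d/ — plosive, sonority 1.
/ʃ/ — fricative, sonority 3.
/dʒ/→/tʃ/: 2→2 (plateau) — violation.
/tʃ/→/d/: 2→1 (falls) — ok.
/d/→/ʃ/: 1→3 (does not fall) — violation.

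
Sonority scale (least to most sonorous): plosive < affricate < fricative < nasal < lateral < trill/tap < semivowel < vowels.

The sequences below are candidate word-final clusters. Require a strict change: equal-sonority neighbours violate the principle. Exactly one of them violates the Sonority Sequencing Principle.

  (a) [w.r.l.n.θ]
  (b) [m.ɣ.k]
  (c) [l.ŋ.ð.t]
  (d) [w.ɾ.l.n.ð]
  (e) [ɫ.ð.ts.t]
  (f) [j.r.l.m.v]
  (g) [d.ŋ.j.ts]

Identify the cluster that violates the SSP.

g

(a) 7-6-5-4-3 → obeys
(b) 4-3-1 → obeys
(c) 5-4-3-1 → obeys
(d) 7-6-5-4-3 → obeys
(e) 5-3-2-1 → obeys
(f) 7-6-5-4-3 → obeys
(g) 1-4-7-2 → violates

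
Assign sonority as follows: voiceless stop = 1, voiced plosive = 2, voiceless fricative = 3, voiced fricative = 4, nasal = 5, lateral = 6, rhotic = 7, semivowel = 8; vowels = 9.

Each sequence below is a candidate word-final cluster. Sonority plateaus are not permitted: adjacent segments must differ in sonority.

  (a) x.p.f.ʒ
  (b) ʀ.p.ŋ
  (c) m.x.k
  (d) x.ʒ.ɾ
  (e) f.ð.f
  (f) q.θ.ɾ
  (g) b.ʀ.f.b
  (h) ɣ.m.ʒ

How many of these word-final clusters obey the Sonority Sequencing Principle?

1

(a) x.p.f.ʒ: profile 3-1-3-4 — violates.
(b) ʀ.p.ŋ: profile 7-1-5 — violates.
(c) m.x.k: profile 5-3-1 — obeys.
(d) x.ʒ.ɾ: profile 3-4-7 — violates.
(e) f.ð.f: profile 3-4-3 — violates.
(f) q.θ.ɾ: profile 1-3-7 — violates.
(g) b.ʀ.f.b: profile 2-7-3-2 — violates.
(h) ɣ.m.ʒ: profile 4-5-4 — violates.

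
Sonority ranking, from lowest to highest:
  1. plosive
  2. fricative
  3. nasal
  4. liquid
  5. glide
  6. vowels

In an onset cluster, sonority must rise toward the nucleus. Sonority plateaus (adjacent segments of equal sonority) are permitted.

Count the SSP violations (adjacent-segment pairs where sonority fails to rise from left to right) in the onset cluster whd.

2

/w/: glide = 5.
/h/: fricative = 2.
/d/: plosive = 1.
/w/→/h/: 5→2 (does not rise) — violation.
/h/→/d/: 2→1 (does not rise) — violation.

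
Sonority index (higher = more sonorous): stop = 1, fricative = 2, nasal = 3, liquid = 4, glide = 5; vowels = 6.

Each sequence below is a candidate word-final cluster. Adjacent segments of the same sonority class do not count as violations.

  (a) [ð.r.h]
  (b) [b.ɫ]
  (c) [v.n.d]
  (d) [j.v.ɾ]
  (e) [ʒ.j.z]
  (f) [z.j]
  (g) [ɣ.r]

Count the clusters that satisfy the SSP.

0

(a) [ð.r.h]: profile 2-4-2 — violates.
(b) [b.ɫ]: profile 1-4 — violates.
(c) [v.n.d]: profile 2-3-1 — violates.
(d) [j.v.ɾ]: profile 5-2-4 — violates.
(e) [ʒ.j.z]: profile 2-5-2 — violates.
(f) [z.j]: profile 2-5 — violates.
(g) [ɣ.r]: profile 2-4 — violates.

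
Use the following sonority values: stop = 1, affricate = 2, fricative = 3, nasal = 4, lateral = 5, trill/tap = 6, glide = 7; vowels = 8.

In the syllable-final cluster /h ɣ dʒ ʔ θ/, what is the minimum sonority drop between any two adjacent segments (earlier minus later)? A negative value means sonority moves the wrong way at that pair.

/h/: fricative = 3.
/ɣ/: fricative = 3.
/dʒ/: affricate = 2.
/ʔ/: stop = 1.
/θ/: fricative = 3.
/h/→/ɣ/: change +0.
/ɣ/→/dʒ/: change +1.
/dʒ/→/ʔ/: change +1.
/ʔ/→/θ/: change -2.
Minimum = -2.

-2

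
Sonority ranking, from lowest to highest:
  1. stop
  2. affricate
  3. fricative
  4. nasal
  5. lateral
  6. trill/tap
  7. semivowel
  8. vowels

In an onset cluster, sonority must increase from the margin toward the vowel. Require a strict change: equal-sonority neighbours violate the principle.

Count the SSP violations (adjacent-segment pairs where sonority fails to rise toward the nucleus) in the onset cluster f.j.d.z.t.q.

3

/f/ — fricative, sonority 3.
/j/ — semivowel, sonority 7.
/d/ — stop, sonority 1.
/z/ — fricative, sonority 3.
/t/ — stop, sonority 1.
/q/ — stop, sonority 1.
/f/→/j/: 3→7 (rises) — ok.
/j/→/d/: 7→1 (does not rise) — violation.
/d/→/z/: 1→3 (rises) — ok.
/z/→/t/: 3→1 (does not rise) — violation.
/t/→/q/: 1→1 (plateau) — violation.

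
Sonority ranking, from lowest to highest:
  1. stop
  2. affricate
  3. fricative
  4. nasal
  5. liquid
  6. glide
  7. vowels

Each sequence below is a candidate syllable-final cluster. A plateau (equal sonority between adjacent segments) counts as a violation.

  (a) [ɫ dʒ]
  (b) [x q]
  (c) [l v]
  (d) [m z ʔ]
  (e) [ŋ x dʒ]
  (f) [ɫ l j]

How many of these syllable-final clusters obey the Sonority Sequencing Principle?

5

(a) [ɫ dʒ]: profile 5-2 — obeys.
(b) [x q]: profile 3-1 — obeys.
(c) [l v]: profile 5-3 — obeys.
(d) [m z ʔ]: profile 4-3-1 — obeys.
(e) [ŋ x dʒ]: profile 4-3-2 — obeys.
(f) [ɫ l j]: profile 5-5-6 — violates.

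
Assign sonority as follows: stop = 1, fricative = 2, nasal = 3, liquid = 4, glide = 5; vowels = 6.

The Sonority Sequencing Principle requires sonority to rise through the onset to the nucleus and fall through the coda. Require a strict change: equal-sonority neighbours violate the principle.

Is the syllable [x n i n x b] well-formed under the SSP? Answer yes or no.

yes

Onset: /x/ is a fricative (sonority 2), /n/ is a nasal (sonority 3); then the nucleus /i/ (sonority 6).
Onset profile 2-3-6 — rises to the nucleus.
Coda: /n/ is a nasal (sonority 3), /x/ is a fricative (sonority 2), /b/ is a stop (sonority 1).
Coda profile 6-3-2-1 — falls from the nucleus.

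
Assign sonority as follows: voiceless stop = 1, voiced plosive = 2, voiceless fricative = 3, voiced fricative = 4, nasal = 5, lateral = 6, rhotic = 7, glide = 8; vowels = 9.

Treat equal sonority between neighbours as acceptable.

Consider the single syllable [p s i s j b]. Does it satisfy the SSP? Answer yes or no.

Onset: /p/ is a voiceless stop (sonority 1), /s/ is a voiceless fricative (sonority 3); then the nucleus /i/ (sonority 9).
Onset profile 1-3-9 — rises to the nucleus.
Coda: /s/ is a voiceless fricative (sonority 3), /j/ is a glide (sonority 8), /b/ is a voiced plosive (sonority 2).
Coda profile 9-3-8-2 — does not fall throughout.

no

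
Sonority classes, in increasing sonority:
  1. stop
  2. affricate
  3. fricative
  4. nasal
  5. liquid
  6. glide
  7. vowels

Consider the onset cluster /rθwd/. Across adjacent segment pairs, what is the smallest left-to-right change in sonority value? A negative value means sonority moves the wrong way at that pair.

-5

/r/ is a liquid (sonority 5).
/θ/ is a fricative (sonority 3).
/w/ is a glide (sonority 6).
/d/ is a stop (sonority 1).
/r/→/θ/: change -2.
/θ/→/w/: change +3.
/w/→/d/: change -5.
Minimum = -5.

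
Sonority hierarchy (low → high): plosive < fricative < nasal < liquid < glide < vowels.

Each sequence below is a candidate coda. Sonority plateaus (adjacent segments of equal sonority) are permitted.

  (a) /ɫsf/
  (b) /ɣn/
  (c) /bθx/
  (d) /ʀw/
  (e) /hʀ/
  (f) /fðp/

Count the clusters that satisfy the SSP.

2

(a) /ɫsf/: profile 4-2-2 — obeys.
(b) /ɣn/: profile 2-3 — violates.
(c) /bθx/: profile 1-2-2 — violates.
(d) /ʀw/: profile 4-5 — violates.
(e) /hʀ/: profile 2-4 — violates.
(f) /fðp/: profile 2-2-1 — obeys.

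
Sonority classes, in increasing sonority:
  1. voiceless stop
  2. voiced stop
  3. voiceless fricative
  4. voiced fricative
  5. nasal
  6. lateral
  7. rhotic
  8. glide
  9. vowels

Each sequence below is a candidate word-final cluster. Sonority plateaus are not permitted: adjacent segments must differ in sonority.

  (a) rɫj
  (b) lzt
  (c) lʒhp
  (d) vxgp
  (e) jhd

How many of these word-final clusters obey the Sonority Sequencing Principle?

(a) 7-6-8 → violates
(b) 6-4-1 → obeys
(c) 6-4-3-1 → obeys
(d) 4-3-2-1 → obeys
(e) 8-3-2 → obeys

4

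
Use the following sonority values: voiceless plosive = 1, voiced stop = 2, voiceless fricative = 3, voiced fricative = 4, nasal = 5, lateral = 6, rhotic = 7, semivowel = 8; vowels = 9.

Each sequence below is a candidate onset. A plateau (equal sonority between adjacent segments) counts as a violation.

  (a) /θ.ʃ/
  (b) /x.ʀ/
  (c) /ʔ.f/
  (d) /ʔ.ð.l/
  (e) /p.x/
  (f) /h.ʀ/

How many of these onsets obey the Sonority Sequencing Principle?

5

(a) /θ.ʃ/: profile 3-3 — violates.
(b) /x.ʀ/: profile 3-7 — obeys.
(c) /ʔ.f/: profile 1-3 — obeys.
(d) /ʔ.ð.l/: profile 1-4-6 — obeys.
(e) /p.x/: profile 1-3 — obeys.
(f) /h.ʀ/: profile 3-7 — obeys.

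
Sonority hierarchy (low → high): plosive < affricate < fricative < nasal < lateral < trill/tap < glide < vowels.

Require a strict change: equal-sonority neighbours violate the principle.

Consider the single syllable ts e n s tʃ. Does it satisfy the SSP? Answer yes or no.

Onset: /ts/ is an affricate (sonority 2); then the nucleus /e/ (sonority 8).
Onset profile 2-8 — rises to the nucleus.
Coda: /n/ is a nasal (sonority 4), /s/ is a fricative (sonority 3), /tʃ/ is an affricate (sonority 2).
Coda profile 8-4-3-2 — falls from the nucleus.

yes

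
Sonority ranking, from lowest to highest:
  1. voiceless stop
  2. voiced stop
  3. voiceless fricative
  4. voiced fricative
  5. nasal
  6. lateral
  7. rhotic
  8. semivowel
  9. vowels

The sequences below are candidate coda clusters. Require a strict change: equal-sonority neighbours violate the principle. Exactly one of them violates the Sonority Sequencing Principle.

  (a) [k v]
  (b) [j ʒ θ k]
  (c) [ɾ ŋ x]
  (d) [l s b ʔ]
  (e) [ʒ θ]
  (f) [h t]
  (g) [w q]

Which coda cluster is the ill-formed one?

(a) 1-4 → violates
(b) 8-4-3-1 → obeys
(c) 7-5-3 → obeys
(d) 6-3-2-1 → obeys
(e) 4-3 → obeys
(f) 3-1 → obeys
(g) 8-1 → obeys

a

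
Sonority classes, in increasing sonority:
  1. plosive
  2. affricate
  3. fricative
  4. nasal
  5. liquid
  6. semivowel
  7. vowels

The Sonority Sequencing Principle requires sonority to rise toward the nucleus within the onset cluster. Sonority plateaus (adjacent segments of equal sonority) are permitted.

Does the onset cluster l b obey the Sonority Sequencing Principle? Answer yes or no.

no

/l/: liquid = 5.
/b/: plosive = 1.
The profile is 5-1. Between /l/ (5) and /b/ (1) sonority does not rise, so the cluster violates the SSP.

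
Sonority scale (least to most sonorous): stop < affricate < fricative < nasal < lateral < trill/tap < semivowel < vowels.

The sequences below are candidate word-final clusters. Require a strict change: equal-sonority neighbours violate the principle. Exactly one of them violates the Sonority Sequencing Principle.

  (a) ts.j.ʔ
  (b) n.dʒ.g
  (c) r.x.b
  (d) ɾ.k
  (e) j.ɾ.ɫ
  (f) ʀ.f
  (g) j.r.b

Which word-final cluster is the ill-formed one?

(a) ts.j.ʔ: profile 2-7-1 — violates.
(b) n.dʒ.g: profile 4-2-1 — obeys.
(c) r.x.b: profile 6-3-1 — obeys.
(d) ɾ.k: profile 6-1 — obeys.
(e) j.ɾ.ɫ: profile 7-6-5 — obeys.
(f) ʀ.f: profile 6-3 — obeys.
(g) j.r.b: profile 7-6-1 — obeys.

a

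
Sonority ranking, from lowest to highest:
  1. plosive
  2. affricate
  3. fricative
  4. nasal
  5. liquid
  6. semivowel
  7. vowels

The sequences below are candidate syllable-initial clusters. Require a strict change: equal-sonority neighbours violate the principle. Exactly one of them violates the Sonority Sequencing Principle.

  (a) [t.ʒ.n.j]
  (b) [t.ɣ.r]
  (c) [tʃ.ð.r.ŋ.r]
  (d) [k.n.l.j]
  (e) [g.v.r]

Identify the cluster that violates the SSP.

c

(a) sonority 1-3-4-6: well-formed.
(b) sonority 1-3-5: well-formed.
(c) sonority 2-3-5-4-5: ill-formed.
(d) sonority 1-4-5-6: well-formed.
(e) sonority 1-3-5: well-formed.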